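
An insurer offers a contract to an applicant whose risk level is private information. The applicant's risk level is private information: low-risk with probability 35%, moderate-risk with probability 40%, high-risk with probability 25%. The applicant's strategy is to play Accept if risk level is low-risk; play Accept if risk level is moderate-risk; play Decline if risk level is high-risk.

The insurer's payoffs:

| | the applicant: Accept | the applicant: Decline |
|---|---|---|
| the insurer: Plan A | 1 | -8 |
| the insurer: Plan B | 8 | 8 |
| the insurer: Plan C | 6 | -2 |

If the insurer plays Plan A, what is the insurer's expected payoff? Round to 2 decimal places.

E[Plan A] = 0.35·1 + 0.4·1 + 0.25·(-8) = 0.35 + 0.4 + (-2) = -1.25

-1.25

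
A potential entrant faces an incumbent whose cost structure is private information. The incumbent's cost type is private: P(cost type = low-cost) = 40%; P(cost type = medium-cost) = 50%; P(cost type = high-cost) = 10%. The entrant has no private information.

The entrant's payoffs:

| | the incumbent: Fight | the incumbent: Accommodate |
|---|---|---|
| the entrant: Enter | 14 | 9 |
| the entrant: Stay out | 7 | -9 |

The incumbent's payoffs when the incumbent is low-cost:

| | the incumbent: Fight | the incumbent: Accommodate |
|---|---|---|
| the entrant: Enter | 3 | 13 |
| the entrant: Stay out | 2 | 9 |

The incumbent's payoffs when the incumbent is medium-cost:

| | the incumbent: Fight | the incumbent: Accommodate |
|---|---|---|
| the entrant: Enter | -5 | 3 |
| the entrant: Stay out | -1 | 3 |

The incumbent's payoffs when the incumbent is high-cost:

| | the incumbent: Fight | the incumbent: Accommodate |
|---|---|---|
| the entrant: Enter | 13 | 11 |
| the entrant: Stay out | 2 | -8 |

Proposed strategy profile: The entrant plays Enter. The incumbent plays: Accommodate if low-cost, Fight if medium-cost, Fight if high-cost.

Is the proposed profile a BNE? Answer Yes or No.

No

A profile is a BNE iff every type of every player is best-responding given beliefs about the other side.
The entrant plays Enter: E[Enter] = 0.4·(9) + 0.5·(14) + 0.1·(14) = 12; E[Stay out] = 0.6. Best-responding. ✓
The incumbent (cost type low-cost), facing Enter: Fight gives 3, Accommodate gives 13. Proposed Accommodate is best. ✓
The incumbent (cost type medium-cost), facing Enter: Fight gives -5, Accommodate gives 3. Proposed Fight is not best — profitable deviation exists. ✗
The incumbent (cost type high-cost), facing Enter: Fight gives 13, Accommodate gives 11. Proposed Fight is best. ✓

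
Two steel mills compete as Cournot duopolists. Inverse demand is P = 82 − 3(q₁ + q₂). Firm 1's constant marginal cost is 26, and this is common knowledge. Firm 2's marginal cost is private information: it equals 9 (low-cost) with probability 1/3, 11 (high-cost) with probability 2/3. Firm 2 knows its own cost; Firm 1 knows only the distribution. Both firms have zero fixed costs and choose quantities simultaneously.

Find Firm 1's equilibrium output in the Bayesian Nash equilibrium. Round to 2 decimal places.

Type-c best response for Firm 2: q₂(c) = (82 − c)/6 − q₁/2.
Firm 1 maximizes expected profit; its first-order condition is 82 − 6q₁ − 3E[q₂] − 26 = 0.
Substituting E[q₂] and solving: E[c₂] = 10.3333, so q₁ = (82 − 2·26 + 10.3333)/9 = 4.48148.

4.48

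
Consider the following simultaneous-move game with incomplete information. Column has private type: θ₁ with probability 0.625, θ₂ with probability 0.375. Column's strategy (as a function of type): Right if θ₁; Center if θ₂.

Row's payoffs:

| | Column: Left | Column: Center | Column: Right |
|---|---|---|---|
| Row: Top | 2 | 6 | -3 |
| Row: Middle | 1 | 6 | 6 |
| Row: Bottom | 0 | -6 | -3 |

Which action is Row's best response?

E[Top] = 0.625·(-3) + 0.375·(6) = 0.375
E[Middle] = 0.625·(6) + 0.375·(6) = 6
E[Bottom] = 0.625·(-3) + 0.375·(-6) = -4.125
Best response: Middle (6 is the largest).

Middle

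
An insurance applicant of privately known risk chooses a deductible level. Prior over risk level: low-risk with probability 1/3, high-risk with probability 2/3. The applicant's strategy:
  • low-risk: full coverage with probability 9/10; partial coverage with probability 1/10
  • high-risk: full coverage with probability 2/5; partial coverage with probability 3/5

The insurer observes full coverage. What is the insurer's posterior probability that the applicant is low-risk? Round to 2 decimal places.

P(full coverage) = (1/3)·(9/10) + (2/3)·(2/5) = 17/30
P(low-risk | full coverage) = ((1/3)·(9/10)) / (17/30) = (3/10) / (17/30) = 9/17

0.53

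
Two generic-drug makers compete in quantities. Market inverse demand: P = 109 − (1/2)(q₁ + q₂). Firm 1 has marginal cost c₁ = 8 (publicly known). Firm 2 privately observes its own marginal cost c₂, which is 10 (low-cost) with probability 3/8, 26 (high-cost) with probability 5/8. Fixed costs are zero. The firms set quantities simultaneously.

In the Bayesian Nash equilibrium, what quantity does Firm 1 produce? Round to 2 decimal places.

75.33

Type-c best response for Firm 2: q₂(c) = (109 − c) − q₁/2.
Firm 1 maximizes expected profit; its first-order condition is 109 − q₁ − (1/2)E[q₂] − 8 = 0.
Substituting E[q₂] and solving: E[c₂] = 20, so q₁ = (109 − 2·8 + 20)/(3/2) = 75.3333.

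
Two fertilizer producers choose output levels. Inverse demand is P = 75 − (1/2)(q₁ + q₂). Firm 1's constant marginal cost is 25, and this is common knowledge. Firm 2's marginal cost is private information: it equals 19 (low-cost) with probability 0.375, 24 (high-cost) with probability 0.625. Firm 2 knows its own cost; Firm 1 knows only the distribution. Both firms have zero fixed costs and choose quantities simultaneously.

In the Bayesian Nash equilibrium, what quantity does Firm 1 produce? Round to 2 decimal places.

Firm 2 with cost c maximizes (75 − (1/2)(q₁+q₂) − c)·q₂, giving q₂(c) = (75 − c − (1/2)q₁).
E[c₂] = 0.375·19 + 0.625·24 = 22.125
Firm 1's FOC against E[q₂] yields q₁ = (75 − 2·25 + E[c₂])/(3/2) = (75 − 50 + 22.125)/(3/2) = 31.4167.

31.42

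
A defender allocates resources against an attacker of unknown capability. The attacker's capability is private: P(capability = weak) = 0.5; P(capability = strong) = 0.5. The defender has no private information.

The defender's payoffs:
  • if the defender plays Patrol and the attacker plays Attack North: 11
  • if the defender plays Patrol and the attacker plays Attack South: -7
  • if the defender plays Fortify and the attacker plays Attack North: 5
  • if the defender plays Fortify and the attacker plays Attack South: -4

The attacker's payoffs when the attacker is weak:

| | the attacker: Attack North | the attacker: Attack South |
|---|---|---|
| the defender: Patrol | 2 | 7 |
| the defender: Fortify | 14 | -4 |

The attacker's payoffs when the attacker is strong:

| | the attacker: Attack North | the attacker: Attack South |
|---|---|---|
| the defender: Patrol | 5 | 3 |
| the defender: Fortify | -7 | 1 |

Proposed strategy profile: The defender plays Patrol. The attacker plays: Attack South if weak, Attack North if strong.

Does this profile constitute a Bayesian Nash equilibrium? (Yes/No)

Yes

A profile is a BNE iff every type of every player is best-responding given beliefs about the other side.
The defender plays Patrol: E[Patrol] = 0.5·(-7) + 0.5·(11) = 2; E[Fortify] = 0.5. Best-responding. ✓
The attacker (capability weak), facing Patrol: Attack North gives 2, Attack South gives 7. Proposed Attack South is best. ✓
The attacker (capability strong), facing Patrol: Attack North gives 5, Attack South gives 3. Proposed Attack North is best. ✓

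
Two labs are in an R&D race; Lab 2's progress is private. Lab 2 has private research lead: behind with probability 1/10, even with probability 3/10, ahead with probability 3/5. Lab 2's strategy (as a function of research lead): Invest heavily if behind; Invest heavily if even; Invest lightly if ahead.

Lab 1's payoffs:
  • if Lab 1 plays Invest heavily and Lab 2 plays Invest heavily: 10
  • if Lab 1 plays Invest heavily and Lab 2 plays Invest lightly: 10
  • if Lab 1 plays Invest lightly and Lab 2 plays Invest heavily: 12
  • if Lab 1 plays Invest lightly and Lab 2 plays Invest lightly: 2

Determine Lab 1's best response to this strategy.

Invest heavily

E[Invest heavily] = 1/10·(10) + 3/10·(10) + 3/5·(10) = 10
E[Invest lightly] = 1/10·(12) + 3/10·(12) + 3/5·(2) = 6
Best response: Invest heavily (10 is the largest).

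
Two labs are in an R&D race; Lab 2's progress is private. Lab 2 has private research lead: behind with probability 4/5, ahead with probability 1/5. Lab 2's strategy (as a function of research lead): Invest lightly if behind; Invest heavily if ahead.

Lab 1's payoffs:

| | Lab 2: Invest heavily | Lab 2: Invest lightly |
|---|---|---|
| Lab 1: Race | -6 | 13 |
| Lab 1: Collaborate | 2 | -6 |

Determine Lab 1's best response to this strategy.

Race

E[Race] = 4/5·(13) + 1/5·(-6) = 46/5
E[Collaborate] = 4/5·(-6) + 1/5·(2) = -22/5
Best response: Race (46/5 is the largest).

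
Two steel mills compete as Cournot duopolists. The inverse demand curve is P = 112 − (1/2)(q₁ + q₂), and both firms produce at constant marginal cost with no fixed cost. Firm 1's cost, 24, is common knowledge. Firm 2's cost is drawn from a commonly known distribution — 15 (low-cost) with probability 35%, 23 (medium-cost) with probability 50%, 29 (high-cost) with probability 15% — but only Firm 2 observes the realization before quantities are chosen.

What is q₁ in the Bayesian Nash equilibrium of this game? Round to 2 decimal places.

Type-c best response for Firm 2: q₂(c) = (112 − c) − q₁/2.
Firm 1 maximizes expected profit; its first-order condition is 112 − q₁ − (1/2)E[q₂] − 24 = 0.
Substituting E[q₂] and solving: E[c₂] = 21.1, so q₁ = (112 − 2·24 + 21.1)/(3/2) = 56.7333.

56.73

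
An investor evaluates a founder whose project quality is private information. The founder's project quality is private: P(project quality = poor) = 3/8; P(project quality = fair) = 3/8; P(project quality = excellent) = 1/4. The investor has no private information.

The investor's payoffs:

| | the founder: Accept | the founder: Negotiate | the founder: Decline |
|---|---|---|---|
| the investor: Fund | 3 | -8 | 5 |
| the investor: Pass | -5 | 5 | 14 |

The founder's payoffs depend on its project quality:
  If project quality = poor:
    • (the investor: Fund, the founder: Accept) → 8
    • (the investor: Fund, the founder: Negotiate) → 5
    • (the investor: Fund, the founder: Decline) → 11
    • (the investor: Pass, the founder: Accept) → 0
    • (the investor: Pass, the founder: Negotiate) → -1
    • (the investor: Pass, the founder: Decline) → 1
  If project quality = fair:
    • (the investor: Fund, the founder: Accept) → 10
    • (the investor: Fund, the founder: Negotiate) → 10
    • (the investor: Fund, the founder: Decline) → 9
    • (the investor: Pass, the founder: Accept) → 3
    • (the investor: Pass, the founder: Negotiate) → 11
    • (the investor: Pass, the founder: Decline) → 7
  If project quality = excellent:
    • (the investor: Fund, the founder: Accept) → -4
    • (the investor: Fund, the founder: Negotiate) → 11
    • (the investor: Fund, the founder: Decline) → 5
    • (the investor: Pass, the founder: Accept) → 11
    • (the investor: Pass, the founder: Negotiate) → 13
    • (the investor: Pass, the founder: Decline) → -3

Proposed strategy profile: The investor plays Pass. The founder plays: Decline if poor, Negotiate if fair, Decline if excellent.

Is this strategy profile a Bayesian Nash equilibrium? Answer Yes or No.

The investor plays Pass: E[Pass] = 3/8·(14) + 3/8·(5) + 1/4·(14) = 85/8; E[Fund] = 1/8. Best-responding. ✓
The founder (project quality poor), facing Pass: Accept gives 0, Negotiate gives -1, Decline gives 1. Proposed Decline is best. ✓
The founder (project quality fair), facing Pass: Accept gives 3, Negotiate gives 11, Decline gives 7. Proposed Negotiate is best. ✓
The founder (project quality excellent), facing Pass: Accept gives 11, Negotiate gives 13, Decline gives -3. Proposed Decline is not best — profitable deviation exists. ✗

No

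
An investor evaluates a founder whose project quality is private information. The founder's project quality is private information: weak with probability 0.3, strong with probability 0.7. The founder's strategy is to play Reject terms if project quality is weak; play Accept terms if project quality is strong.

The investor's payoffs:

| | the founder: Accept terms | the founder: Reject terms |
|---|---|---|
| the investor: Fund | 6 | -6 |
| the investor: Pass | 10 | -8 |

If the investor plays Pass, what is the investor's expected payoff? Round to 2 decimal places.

E[Pass] = 0.3·(-8) + 0.7·10 = (-2.4) + 7 = 4.6

4.60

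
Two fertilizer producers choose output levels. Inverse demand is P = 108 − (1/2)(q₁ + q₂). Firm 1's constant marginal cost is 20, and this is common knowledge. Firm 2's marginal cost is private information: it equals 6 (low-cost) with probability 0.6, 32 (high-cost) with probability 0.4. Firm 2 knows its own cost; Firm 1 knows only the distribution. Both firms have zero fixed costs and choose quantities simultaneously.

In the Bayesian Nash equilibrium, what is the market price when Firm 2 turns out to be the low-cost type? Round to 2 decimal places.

Each type of Firm 2 best-responds to q₁; Firm 1 best-responds to the expected q₂ over Firm 2's types.
Firm 2 with cost c maximizes (108 − (1/2)(q₁+q₂) − c)·q₂, giving q₂(c) = (108 − c − (1/2)q₁).
E[c₂] = 0.6·6 + 0.4·32 = 16.4
Firm 1's FOC against E[q₂] yields q₁ = (108 − 2·20 + E[c₂])/(3/2) = (108 − 40 + 16.4)/(3/2) = 56.2667.
q₂(low-cost) = 73.8667, so P = 108 − (1/2)·(56.2667 + 73.8667) = 42.9333.

42.93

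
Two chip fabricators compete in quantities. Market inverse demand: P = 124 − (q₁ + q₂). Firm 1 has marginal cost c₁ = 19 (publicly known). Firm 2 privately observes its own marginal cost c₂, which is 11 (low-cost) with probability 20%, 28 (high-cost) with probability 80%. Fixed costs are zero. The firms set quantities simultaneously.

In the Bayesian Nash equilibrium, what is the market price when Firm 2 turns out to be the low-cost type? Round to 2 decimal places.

49.07

Type-c best response for Firm 2: q₂(c) = (124 − c)/2 − q₁/2.
Firm 1 maximizes expected profit; its first-order condition is 124 − 2q₁ − E[q₂] − 19 = 0.
Substituting E[q₂] and solving: E[c₂] = 24.6, so q₁ = (124 − 2·19 + 24.6)/3 = 36.8667.
q₂(low-cost) = 38.0667, so P = 124 − (36.8667 + 38.0667) = 49.0667.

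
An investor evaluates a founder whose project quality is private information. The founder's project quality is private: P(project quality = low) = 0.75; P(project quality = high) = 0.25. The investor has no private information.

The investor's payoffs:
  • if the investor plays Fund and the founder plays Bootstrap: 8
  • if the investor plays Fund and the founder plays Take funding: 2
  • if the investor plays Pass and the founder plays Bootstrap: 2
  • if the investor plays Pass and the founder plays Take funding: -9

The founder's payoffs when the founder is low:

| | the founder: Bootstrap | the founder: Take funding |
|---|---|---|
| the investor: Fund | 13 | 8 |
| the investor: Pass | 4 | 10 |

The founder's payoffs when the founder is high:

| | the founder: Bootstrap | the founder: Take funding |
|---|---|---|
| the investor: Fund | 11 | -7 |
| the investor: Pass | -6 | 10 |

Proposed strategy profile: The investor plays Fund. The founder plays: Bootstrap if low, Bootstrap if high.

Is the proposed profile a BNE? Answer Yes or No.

A profile is a BNE iff every type of every player is best-responding given beliefs about the other side.
The investor plays Fund: E[Fund] = 0.75·(8) + 0.25·(8) = 8; E[Pass] = 2. Best-responding. ✓
The founder (project quality low), facing Fund: Bootstrap gives 13, Take funding gives 8. Proposed Bootstrap is best. ✓
The founder (project quality high), facing Fund: Bootstrap gives 11, Take funding gives -7. Proposed Bootstrap is best. ✓

Yes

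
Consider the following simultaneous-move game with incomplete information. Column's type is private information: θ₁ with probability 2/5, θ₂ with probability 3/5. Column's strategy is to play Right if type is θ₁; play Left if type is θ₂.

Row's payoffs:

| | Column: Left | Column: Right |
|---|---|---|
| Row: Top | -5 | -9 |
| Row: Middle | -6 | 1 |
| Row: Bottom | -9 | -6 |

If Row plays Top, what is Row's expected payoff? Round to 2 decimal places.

Take the expectation over Column's type, weighting each type's action by its prior probability.
E[Top] = 2/5·(-9) + 3/5·(-5) = (-18/5) + (-3) = -33/5

-6.60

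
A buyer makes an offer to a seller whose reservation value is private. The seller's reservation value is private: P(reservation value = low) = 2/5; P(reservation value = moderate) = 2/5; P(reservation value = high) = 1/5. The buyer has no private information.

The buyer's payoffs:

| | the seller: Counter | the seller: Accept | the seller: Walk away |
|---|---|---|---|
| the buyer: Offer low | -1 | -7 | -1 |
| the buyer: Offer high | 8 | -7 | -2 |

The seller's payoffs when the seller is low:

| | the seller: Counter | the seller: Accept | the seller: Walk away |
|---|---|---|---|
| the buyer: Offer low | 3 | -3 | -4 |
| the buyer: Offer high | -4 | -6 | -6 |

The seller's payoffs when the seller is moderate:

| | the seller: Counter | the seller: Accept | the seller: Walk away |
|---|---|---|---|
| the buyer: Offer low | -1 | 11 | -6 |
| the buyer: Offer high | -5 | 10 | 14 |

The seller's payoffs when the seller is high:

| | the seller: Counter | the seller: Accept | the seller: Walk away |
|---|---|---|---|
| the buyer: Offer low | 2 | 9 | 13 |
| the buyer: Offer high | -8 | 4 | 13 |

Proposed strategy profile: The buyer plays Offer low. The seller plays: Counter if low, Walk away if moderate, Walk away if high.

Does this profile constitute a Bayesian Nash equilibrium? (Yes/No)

The buyer plays Offer low: E[Offer low] = 2/5·(-1) + 2/5·(-1) + 1/5·(-1) = -1; E[Offer high] = 2. Not best-responding. ✗
The seller (reservation value low), facing Offer low: Counter gives 3, Accept gives -3, Walk away gives -4. Proposed Counter is best. ✓
The seller (reservation value moderate), facing Offer low: Counter gives -1, Accept gives 11, Walk away gives -6. Proposed Walk away is not best — profitable deviation exists. ✗
The seller (reservation value high), facing Offer low: Counter gives 2, Accept gives 9, Walk away gives 13. Proposed Walk away is best. ✓

No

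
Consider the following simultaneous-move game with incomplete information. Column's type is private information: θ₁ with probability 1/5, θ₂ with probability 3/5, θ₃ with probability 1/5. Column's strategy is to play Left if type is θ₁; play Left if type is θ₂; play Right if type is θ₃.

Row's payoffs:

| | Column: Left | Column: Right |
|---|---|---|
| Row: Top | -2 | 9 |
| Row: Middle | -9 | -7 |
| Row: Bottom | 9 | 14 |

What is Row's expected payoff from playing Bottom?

10

Take the expectation over Column's type, weighting each type's action by its prior probability.
E[Bottom] = 1/5·9 + 3/5·9 + 1/5·14 = 9/5 + 27/5 + 14/5 = 10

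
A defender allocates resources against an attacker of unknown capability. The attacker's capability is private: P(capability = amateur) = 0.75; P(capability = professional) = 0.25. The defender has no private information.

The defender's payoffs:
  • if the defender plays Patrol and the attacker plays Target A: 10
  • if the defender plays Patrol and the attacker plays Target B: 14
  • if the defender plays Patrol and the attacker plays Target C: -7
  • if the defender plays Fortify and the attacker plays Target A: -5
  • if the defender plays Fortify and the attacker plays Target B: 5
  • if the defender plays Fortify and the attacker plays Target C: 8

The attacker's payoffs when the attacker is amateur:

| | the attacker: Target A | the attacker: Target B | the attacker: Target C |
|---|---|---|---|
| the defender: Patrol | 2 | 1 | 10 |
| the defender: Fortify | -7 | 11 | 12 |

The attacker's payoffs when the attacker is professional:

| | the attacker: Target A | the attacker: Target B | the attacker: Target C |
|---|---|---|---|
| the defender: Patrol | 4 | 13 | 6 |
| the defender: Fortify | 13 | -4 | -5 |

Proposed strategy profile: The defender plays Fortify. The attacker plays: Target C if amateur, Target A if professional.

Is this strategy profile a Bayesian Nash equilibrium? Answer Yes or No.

The defender plays Fortify: E[Fortify] = 0.75·(8) + 0.25·(-5) = 4.75; E[Patrol] = -2.75. Best-responding. ✓
The attacker (capability amateur), facing Fortify: Target A gives -7, Target B gives 11, Target C gives 12. Proposed Target C is best. ✓
The attacker (capability professional), facing Fortify: Target A gives 13, Target B gives -4, Target C gives -5. Proposed Target A is best. ✓

Yes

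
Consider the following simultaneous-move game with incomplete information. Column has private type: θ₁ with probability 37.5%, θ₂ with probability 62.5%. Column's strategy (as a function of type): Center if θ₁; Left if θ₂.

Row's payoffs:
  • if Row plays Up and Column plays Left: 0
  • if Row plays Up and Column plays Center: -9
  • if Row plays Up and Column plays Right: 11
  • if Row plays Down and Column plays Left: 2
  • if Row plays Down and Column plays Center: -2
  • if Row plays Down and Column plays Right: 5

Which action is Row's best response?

E[Up] = 0.375·(-9) + 0.625·(0) = -3.375
E[Down] = 0.375·(-2) + 0.625·(2) = 0.5
Best response: Down (0.5 is the largest).

Down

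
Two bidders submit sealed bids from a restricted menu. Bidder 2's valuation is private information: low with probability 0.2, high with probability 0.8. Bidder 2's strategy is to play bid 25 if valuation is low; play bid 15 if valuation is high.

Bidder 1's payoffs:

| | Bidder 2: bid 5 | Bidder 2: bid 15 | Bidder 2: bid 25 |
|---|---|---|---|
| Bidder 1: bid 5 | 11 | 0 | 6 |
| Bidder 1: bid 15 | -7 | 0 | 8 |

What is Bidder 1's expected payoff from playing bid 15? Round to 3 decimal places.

1.600

Take the expectation over Bidder 2's valuation, weighting each type's action by its prior probability.
E[bid 15] = 0.2·8 + 0.8·0 = 1.6 + 0 = 1.6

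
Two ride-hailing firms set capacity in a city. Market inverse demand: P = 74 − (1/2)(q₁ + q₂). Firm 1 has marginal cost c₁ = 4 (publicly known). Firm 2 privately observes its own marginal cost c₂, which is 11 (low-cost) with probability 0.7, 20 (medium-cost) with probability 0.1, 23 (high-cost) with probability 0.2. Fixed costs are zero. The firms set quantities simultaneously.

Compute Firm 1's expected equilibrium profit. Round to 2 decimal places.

1432.91

Type-c best response for Firm 2: q₂(c) = (74 − c) − q₁/2.
Firm 1 maximizes expected profit; its first-order condition is 74 − q₁ − (1/2)E[q₂] − 4 = 0.
Substituting E[q₂] and solving: E[c₂] = 14.3, so q₁ = (74 − 2·4 + 14.3)/(3/2) = 53.5333.
E[P] = 74 − (1/2)·(q₁ + E[q₂]) = 30.7667; Firm 1's expected profit = (E[P] − 4)·q₁ = (30.7667 − 4)·53.5333 = 1432.91.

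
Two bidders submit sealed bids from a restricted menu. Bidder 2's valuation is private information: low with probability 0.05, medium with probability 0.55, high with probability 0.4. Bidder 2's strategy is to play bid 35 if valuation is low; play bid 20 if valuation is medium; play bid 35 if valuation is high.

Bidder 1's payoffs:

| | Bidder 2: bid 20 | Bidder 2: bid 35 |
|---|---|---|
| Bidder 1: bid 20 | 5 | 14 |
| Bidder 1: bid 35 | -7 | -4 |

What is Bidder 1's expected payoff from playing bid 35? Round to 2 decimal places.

-5.65

Take the expectation over Bidder 2's valuation, weighting each type's action by its prior probability.
E[bid 35] = 0.05·(-4) + 0.55·(-7) + 0.4·(-4) = (-0.2) + (-3.85) + (-1.6) = -5.65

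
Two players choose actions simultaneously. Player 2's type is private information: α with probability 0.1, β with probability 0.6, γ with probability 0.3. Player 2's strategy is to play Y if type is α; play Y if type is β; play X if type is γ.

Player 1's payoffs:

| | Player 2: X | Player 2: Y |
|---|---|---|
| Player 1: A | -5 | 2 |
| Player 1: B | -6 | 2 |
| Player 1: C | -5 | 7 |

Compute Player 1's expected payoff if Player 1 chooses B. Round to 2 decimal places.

-0.40

E[B] = 0.1·2 + 0.6·2 + 0.3·(-6) = 0.2 + 1.2 + (-1.8) = -0.4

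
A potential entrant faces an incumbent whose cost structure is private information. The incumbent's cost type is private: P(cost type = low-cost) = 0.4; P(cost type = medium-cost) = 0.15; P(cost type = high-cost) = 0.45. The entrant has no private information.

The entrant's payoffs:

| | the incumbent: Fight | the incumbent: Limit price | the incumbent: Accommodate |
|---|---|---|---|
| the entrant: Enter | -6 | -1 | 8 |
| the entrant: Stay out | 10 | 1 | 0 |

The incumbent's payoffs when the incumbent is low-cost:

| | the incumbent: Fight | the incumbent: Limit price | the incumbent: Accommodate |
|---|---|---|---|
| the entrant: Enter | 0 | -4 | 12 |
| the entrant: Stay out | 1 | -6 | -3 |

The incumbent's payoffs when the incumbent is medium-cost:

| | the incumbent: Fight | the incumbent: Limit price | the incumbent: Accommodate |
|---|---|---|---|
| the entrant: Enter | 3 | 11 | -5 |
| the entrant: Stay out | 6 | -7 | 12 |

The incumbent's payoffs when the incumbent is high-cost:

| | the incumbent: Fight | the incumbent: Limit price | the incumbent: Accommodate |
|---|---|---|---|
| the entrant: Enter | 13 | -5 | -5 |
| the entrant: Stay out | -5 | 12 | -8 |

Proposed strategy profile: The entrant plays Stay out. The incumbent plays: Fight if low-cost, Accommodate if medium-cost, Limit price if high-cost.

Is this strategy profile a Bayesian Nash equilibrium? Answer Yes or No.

The entrant plays Stay out: E[Stay out] = 0.4·(10) + 0.15·(0) + 0.45·(1) = 4.45; E[Enter] = -1.65. Best-responding. ✓
The incumbent (cost type low-cost), facing Stay out: Fight gives 1, Limit price gives -6, Accommodate gives -3. Proposed Fight is best. ✓
The incumbent (cost type medium-cost), facing Stay out: Fight gives 6, Limit price gives -7, Accommodate gives 12. Proposed Accommodate is best. ✓
The incumbent (cost type high-cost), facing Stay out: Fight gives -5, Limit price gives 12, Accommodate gives -8. Proposed Limit price is best. ✓

Yes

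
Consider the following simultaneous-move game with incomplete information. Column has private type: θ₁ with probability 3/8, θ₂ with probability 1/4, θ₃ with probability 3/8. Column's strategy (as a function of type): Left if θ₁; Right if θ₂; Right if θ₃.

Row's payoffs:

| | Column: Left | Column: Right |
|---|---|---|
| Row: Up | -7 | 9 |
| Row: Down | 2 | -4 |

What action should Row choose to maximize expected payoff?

E[Up] = 3/8·(-7) + 1/4·(9) + 3/8·(9) = 3
E[Down] = 3/8·(2) + 1/4·(-4) + 3/8·(-4) = -7/4
Best response: Up (3 is the largest).

Up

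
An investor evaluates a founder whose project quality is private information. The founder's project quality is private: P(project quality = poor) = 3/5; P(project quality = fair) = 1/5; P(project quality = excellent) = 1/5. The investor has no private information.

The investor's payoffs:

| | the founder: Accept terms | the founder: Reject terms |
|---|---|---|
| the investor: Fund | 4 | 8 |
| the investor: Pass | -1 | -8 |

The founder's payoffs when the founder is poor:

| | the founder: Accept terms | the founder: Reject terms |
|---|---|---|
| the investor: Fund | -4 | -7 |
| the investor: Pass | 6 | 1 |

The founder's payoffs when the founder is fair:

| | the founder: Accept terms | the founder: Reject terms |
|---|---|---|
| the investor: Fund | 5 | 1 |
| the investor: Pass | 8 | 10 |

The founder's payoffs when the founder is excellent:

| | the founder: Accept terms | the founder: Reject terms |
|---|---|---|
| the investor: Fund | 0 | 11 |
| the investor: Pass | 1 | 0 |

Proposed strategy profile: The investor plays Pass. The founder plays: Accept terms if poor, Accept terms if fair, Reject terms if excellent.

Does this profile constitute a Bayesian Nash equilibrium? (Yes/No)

No

The investor plays Pass: E[Pass] = 3/5·(-1) + 1/5·(-1) + 1/5·(-8) = -12/5; E[Fund] = 24/5. Not best-responding. ✗
The founder (project quality poor), facing Pass: Accept terms gives 6, Reject terms gives 1. Proposed Accept terms is best. ✓
The founder (project quality fair), facing Pass: Accept terms gives 8, Reject terms gives 10. Proposed Accept terms is not best — profitable deviation exists. ✗
The founder (project quality excellent), facing Pass: Accept terms gives 1, Reject terms gives 0. Proposed Reject terms is not best — profitable deviation exists. ✗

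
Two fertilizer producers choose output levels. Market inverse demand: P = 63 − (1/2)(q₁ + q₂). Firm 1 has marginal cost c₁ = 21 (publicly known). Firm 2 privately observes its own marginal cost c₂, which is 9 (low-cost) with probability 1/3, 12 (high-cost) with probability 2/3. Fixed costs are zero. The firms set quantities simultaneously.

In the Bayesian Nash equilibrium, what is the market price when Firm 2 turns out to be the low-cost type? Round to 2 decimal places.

Type-c best response for Firm 2: q₂(c) = (63 − c) − q₁/2.
Firm 1 maximizes expected profit; its first-order condition is 63 − q₁ − (1/2)E[q₂] − 21 = 0.
Substituting E[q₂] and solving: E[c₂] = 11, so q₁ = (63 − 2·21 + 11)/(3/2) = 21.3333.
q₂(low-cost) = 43.3333, so P = 63 − (1/2)·(21.3333 + 43.3333) = 30.6667.

30.67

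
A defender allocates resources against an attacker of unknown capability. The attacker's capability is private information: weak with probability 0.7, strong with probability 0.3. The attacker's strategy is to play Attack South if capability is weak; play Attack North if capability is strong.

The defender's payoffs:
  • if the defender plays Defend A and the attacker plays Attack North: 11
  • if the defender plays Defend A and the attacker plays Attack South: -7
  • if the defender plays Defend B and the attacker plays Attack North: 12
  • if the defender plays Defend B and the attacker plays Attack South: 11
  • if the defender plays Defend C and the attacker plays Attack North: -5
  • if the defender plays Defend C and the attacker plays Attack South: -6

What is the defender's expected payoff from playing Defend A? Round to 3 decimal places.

-1.600

Take the expectation over the attacker's capability, weighting each type's action by its prior probability.
E[Defend A] = 0.7·(-7) + 0.3·11 = (-4.9) + 3.3 = -1.6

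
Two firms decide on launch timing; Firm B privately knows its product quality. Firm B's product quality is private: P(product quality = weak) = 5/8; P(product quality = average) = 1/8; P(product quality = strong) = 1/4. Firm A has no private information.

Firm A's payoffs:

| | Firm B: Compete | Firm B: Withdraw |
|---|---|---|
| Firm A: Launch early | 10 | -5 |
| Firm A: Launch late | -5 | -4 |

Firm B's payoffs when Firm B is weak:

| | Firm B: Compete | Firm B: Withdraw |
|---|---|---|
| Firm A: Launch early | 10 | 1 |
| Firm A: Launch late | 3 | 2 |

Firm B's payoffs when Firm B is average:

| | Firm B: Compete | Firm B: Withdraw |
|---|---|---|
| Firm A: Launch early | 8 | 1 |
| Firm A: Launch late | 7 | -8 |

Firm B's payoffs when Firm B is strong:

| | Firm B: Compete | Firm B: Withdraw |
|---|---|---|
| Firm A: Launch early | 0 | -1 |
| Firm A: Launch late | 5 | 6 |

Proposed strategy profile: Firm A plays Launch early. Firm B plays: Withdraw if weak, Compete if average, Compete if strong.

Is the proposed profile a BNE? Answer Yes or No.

Firm A plays Launch early: E[Launch early] = 5/8·(-5) + 1/8·(10) + 1/4·(10) = 5/8; E[Launch late] = -35/8. Best-responding. ✓
Firm B (product quality weak), facing Launch early: Compete gives 10, Withdraw gives 1. Proposed Withdraw is not best — profitable deviation exists. ✗
Firm B (product quality average), facing Launch early: Compete gives 8, Withdraw gives 1. Proposed Compete is best. ✓
Firm B (product quality strong), facing Launch early: Compete gives 0, Withdraw gives -1. Proposed Compete is best. ✓

No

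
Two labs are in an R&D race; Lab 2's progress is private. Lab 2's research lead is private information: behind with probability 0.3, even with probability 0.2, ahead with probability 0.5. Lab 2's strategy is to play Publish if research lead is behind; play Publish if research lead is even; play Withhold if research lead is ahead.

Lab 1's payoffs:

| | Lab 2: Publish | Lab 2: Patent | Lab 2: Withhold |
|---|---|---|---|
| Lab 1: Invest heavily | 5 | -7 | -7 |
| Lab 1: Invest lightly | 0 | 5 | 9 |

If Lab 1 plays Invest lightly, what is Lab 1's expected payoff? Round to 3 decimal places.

Take the expectation over Lab 2's research lead, weighting each type's action by its prior probability.
E[Invest lightly] = 0.3·0 + 0.2·0 + 0.5·9 = 0 + 0 + 4.5 = 4.5

4.500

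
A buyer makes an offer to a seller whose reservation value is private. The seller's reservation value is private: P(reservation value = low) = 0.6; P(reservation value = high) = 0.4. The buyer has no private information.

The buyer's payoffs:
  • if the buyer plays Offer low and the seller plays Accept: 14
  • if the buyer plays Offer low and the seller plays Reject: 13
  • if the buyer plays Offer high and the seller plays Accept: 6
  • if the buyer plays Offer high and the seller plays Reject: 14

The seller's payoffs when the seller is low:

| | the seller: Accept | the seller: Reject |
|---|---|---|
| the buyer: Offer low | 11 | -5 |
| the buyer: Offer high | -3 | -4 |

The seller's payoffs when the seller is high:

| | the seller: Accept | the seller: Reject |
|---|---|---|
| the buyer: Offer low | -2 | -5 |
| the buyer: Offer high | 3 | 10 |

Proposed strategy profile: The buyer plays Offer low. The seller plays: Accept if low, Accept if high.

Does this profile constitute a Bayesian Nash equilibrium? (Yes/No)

A profile is a BNE iff every type of every player is best-responding given beliefs about the other side.
The buyer plays Offer low: E[Offer low] = 0.6·(14) + 0.4·(14) = 14; E[Offer high] = 6. Best-responding. ✓
The seller (reservation value low), facing Offer low: Accept gives 11, Reject gives -5. Proposed Accept is best. ✓
The seller (reservation value high), facing Offer low: Accept gives -2, Reject gives -5. Proposed Accept is best. ✓

Yes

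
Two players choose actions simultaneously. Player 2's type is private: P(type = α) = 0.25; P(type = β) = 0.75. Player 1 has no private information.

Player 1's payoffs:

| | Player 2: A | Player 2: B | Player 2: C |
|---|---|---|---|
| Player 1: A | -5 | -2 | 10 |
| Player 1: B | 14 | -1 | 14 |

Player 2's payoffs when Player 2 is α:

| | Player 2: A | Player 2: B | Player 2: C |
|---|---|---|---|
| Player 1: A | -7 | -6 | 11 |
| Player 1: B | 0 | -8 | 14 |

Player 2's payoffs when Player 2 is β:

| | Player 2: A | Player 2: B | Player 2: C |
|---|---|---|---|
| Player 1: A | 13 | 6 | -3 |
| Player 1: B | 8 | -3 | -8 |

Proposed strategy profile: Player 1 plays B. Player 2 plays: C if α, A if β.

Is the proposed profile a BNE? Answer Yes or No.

Yes

Player 1 plays B: E[B] = 0.25·(14) + 0.75·(14) = 14; E[A] = -1.25. Best-responding. ✓
Player 2 (type α), facing B: A gives 0, B gives -8, C gives 14. Proposed C is best. ✓
Player 2 (type β), facing B: A gives 8, B gives -3, C gives -8. Proposed A is best. ✓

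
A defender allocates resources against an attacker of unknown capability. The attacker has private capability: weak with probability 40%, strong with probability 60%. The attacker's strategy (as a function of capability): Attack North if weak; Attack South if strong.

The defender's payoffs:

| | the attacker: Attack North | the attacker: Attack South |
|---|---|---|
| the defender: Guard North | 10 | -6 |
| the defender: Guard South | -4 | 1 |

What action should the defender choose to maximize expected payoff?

Compute the defender's expected payoff for each action, taking the expectation over the attacker's type.
E[Guard North] = 0.4·(10) + 0.6·(-6) = 0.4
E[Guard South] = 0.4·(-4) + 0.6·(1) = -1
Best response: Guard North (0.4 is the largest).

Guard North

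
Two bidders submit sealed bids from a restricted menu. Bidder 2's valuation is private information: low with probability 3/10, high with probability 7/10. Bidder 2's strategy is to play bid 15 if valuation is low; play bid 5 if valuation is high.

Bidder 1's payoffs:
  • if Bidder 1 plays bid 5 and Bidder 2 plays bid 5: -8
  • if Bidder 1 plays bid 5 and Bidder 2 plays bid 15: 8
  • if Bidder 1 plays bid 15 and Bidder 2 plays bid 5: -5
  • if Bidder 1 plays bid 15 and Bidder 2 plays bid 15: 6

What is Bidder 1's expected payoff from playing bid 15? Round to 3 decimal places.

Take the expectation over Bidder 2's valuation, weighting each type's action by its prior probability.
E[bid 15] = 3/10·6 + 7/10·(-5) = 9/5 + (-7/2) = -17/10

-1.700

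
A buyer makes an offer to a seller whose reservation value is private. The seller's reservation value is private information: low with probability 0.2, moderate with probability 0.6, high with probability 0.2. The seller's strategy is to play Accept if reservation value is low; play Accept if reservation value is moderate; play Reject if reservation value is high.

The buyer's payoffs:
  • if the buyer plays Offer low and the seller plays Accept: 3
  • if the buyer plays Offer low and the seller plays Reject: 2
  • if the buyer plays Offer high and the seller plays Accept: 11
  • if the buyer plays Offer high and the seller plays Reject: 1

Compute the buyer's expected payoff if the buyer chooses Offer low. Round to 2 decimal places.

Take the expectation over the seller's reservation value, weighting each type's action by its prior probability.
E[Offer low] = 0.2·3 + 0.6·3 + 0.2·2 = 0.6 + 1.8 + 0.4 = 2.8

2.80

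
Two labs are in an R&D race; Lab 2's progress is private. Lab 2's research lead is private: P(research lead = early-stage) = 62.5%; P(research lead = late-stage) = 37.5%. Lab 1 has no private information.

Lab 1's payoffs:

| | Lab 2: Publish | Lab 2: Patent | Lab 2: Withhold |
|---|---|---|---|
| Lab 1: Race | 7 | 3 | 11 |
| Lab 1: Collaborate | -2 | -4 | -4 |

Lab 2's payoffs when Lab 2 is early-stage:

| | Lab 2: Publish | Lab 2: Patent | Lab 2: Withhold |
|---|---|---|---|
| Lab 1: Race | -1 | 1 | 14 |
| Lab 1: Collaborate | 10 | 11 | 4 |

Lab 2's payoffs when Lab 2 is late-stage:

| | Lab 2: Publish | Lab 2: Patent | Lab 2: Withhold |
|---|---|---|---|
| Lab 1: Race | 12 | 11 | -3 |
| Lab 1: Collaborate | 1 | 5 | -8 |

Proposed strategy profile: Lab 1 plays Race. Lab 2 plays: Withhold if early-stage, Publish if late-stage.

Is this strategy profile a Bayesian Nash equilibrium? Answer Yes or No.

Yes

Lab 1 plays Race: E[Race] = 0.625·(11) + 0.375·(7) = 9.5; E[Collaborate] = -3.25. Best-responding. ✓
Lab 2 (research lead early-stage), facing Race: Publish gives -1, Patent gives 1, Withhold gives 14. Proposed Withhold is best. ✓
Lab 2 (research lead late-stage), facing Race: Publish gives 12, Patent gives 11, Withhold gives -3. Proposed Publish is best. ✓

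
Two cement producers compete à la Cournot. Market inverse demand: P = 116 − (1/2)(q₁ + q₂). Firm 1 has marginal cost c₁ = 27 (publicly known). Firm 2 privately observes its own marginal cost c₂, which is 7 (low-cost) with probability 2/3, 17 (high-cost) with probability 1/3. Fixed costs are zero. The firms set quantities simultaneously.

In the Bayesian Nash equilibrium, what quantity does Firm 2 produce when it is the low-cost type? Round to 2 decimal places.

84.89

Each type of Firm 2 best-responds to q₁; Firm 1 best-responds to the expected q₂ over Firm 2's types.
Firm 2 with cost c maximizes (116 − (1/2)(q₁+q₂) − c)·q₂, giving q₂(c) = (116 − c − (1/2)q₁).
E[c₂] = 2/3·7 + 1/3·17 = 10.3333
Firm 1's FOC against E[q₂] yields q₁ = (116 − 2·27 + E[c₂])/(3/2) = (116 − 54 + 10.3333)/(3/2) = 48.2222.
q₂(low-cost) = (116 − 7 − (1/2)·48.2222) = 84.8889.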